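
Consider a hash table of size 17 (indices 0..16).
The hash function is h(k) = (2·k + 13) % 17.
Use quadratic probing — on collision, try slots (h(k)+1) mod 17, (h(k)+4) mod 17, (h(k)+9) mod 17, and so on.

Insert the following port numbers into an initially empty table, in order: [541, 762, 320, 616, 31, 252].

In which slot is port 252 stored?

6

541: h=7 -> slot 7
762: h=7, probe 7,8 -> slot 8
320: h=7, probe 7,8,11 -> slot 11
616: h=4 -> slot 4
31: h=7, probe 7,8,11,16 -> slot 16
252: h=7, probe 7,8,11,16,6 -> slot 6
Table: [_, _, _, _, 616, _, 252, 541, 762, _, _, 320, _, _, _, _, 31]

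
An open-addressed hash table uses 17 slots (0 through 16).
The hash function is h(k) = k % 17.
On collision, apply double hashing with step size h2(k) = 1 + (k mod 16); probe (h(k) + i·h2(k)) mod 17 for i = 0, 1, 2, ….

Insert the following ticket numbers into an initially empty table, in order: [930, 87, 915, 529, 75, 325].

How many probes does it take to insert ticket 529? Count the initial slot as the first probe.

2

930: h=12 => slot 12
87: h=2 => slot 2
915: h=14 => slot 14
529: h=2, h2=2, probe 2,4 => slot 4
75: h=7 => slot 7
325: h=2, h2=6, probe 2,8 => slot 8
Table: [∅, ∅, 87, ∅, 529, ∅, ∅, 75, 325, ∅, ∅, ∅, 930, ∅, 915, ∅, ∅]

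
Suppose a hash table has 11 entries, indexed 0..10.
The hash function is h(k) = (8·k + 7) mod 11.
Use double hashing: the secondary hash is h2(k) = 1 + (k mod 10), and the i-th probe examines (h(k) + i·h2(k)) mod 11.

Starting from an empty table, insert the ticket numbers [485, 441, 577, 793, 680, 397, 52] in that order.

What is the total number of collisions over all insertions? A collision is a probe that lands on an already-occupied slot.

485: h=4 => slot 4
441: h=4, h2=2, probe 4,6 => slot 6
577: h=3 => slot 3
793: h=4, h2=4, probe 4,8 => slot 8
680: h=2 => slot 2
397: h=4, h2=8, probe 4,1 => slot 1
52: h=5 => slot 5
Table: [—, 397, 680, 577, 485, 52, 441, —, 793, —, —]

3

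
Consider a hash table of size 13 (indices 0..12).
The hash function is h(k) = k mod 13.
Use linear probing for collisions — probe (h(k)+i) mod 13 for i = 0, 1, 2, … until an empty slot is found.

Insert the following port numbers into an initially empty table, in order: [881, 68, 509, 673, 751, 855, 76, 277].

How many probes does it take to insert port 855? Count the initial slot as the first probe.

4

881: h=10 => slot 10
68: h=3 => slot 3
509: h=2 => slot 2
673: h=10, probe 10,11 => slot 11
751: h=10, probe 10,11,12 => slot 12
855: h=10, probe 10,11,12,0 => slot 0
76: h=11, probe 11,12,0,1 => slot 1
277: h=4 => slot 4
Table: [855, 76, 509, 68, 277, -, -, -, -, -, 881, 673, 751]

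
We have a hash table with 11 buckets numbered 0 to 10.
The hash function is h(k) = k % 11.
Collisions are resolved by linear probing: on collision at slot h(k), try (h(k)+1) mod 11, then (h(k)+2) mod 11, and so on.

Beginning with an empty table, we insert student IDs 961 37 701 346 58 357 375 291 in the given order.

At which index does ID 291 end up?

961: h=4 → slot 4
37: h=4, probe 4,5 → slot 5
701: h=8 → slot 8
346: h=5, probe 5,6 → slot 6
58: h=3 → slot 3
357: h=5, probe 5,6,7 → slot 7
375: h=1 → slot 1
291: h=5, probe 5,6,7,8,9 → slot 9
Table: [_, 375, _, 58, 961, 37, 346, 357, 701, 291, _]

9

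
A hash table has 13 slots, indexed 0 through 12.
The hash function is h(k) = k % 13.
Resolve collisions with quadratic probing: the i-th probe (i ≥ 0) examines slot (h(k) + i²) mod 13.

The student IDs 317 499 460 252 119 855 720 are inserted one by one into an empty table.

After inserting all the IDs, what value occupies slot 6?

317: h=5 -> slot 5
499: h=5, probe 5,6 -> slot 6
460: h=5, probe 5,6,9 -> slot 9
252: h=5, probe 5,6,9,1 -> slot 1
119: h=2 -> slot 2
855: h=10 -> slot 10
720: h=5, probe 5,6,9,1,8 -> slot 8
Table: [—, 252, 119, —, —, 317, 499, —, 720, 460, 855, —, —]

499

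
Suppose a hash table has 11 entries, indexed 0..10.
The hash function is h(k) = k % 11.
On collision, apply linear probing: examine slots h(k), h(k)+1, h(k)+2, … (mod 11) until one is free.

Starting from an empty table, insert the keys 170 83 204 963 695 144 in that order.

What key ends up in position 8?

Insert 170: h=5, slot 5 empty → index 5.
Insert 83: h=6, slot 6 empty → index 6.
Insert 204: h=6, slot 6 occupied → index 7.
Insert 963: h=6, slots 6,7 occupied → index 8.
Insert 695: h=2, slot 2 empty → index 2.
Insert 144: h=1, slot 1 empty → index 1.
Table: [-, 144, 695, -, -, 170, 83, 204, 963, -, -]

963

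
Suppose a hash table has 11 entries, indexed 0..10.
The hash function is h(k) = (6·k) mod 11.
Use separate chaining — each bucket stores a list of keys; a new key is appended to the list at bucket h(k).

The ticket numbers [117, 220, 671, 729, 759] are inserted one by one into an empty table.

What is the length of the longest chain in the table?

Insert 117: h=9, bucket 9 empty → new chain.
Insert 220: h=0, bucket 0 empty → new chain.
Insert 671: h=0, bucket 0 nonempty → append to chain.
Insert 729: h=7, bucket 7 empty → new chain.
Insert 759: h=0, bucket 0 nonempty → append to chain.
Final buckets:
0: 220 -> 671 -> 759
1: ∅
2: ∅
3: ∅
4: ∅
5: ∅
6: ∅
7: 729
8: ∅
9: 117
10: ∅

3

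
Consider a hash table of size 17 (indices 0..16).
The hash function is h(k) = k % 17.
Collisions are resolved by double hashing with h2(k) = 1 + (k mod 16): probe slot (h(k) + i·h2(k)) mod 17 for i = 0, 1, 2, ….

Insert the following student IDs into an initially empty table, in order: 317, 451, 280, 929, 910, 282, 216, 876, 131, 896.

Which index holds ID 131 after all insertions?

Insert 317: h=11, slot 11 empty => index 11.
Insert 451: h=9, slot 9 empty => index 9.
Insert 280: h=8, slot 8 empty => index 8.
Insert 929: h=11, h2=2, slot 11 occupied => index 13.
Insert 910: h=9, h2=15, slot 9 occupied => index 7.
Insert 282: h=10, slot 10 empty => index 10.
Insert 216: h=12, slot 12 empty => index 12.
Insert 876: h=9, h2=13, slot 9 occupied => index 5.
Insert 131: h=12, h2=4, slot 12 occupied => index 16.
Insert 896: h=12, h2=1, slots 12,13 occupied => index 14.
Table: [-, -, -, -, -, 876, -, 910, 280, 451, 282, 317, 216, 929, 896, -, 131]

16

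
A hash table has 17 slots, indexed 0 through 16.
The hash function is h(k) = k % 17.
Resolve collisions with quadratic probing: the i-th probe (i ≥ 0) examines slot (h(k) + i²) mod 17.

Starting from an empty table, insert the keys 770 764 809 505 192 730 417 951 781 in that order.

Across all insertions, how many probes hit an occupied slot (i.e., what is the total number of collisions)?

770: h=5 → slot 5
764: h=16 → slot 16
809: h=10 → slot 10
505: h=12 → slot 12
192: h=5, probe 5,6 → slot 6
730: h=16, probe 16,0 → slot 0
417: h=9 → slot 9
951: h=16, probe 16,0,3 → slot 3
781: h=16, probe 16,0,3,8 → slot 8
Table: [730, -, -, 951, -, 770, 192, -, 781, 417, 809, -, 505, -, -, -, 764]

7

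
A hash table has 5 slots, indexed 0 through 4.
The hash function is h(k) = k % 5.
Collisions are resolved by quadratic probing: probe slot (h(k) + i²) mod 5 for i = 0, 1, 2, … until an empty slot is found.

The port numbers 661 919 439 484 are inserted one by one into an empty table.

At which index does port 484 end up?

3

Insert 661: h=1, slot 1 empty -> index 1.
Insert 919: h=4, slot 4 empty -> index 4.
Insert 439: h=4, slot 4 occupied -> index 0.
Insert 484: h=4, slots 4,0 occupied -> index 3.
Table: [439, 661, -, 484, 919]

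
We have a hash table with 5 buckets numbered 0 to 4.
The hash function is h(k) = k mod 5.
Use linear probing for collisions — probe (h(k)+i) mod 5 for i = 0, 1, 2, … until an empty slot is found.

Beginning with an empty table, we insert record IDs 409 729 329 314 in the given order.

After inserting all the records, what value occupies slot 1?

Insert 409: h=4, slot 4 empty -> index 4.
Insert 729: h=4, slot 4 occupied -> index 0.
Insert 329: h=4, slots 4,0 occupied -> index 1.
Insert 314: h=4, slots 4,0,1 occupied -> index 2.
Table: [729, 329, 314, ., 409]

329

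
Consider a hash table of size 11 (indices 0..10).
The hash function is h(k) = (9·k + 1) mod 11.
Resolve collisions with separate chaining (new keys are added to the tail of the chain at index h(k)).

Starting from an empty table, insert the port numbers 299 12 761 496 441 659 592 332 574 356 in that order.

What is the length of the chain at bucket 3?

Insert 299: h=8, bucket 8 empty -> new chain.
Insert 12: h=10, bucket 10 empty -> new chain.
Insert 761: h=8, bucket 8 nonempty -> append to chain.
Insert 496: h=10, bucket 10 nonempty -> append to chain.
Insert 441: h=10, bucket 10 nonempty -> append to chain.
Insert 659: h=3, bucket 3 empty -> new chain.
Insert 592: h=5, bucket 5 empty -> new chain.
Insert 332: h=8, bucket 8 nonempty -> append to chain.
Insert 574: h=8, bucket 8 nonempty -> append to chain.
Insert 356: h=4, bucket 4 empty -> new chain.
Final buckets:
0: ∅
1: ∅
2: ∅
3: 659
4: 356
5: 592
6: ∅
7: ∅
8: 299 -> 761 -> 332 -> 574
9: ∅
10: 12 -> 496 -> 441

1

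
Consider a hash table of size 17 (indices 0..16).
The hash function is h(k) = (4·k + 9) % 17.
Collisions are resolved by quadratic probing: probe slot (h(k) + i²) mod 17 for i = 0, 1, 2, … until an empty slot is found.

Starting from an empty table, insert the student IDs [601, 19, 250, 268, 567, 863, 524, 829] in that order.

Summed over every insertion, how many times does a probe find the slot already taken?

601 hashes to 16; slot 16 is free -> place at 16.
19 hashes to 0; slot 0 is free -> place at 0.
250 hashes to 6; slot 6 is free -> place at 6.
268 hashes to 10; slot 10 is free -> place at 10.
567 hashes to 16; 16,0 taken -> place at 3.
863 hashes to 10; 10 taken -> place at 11.
524 hashes to 14; slot 14 is free -> place at 14.
829 hashes to 10; 10,11,14 taken -> place at 2.
Table: [19, —, 829, 567, —, —, 250, —, —, —, 268, 863, —, —, 524, —, 601]

6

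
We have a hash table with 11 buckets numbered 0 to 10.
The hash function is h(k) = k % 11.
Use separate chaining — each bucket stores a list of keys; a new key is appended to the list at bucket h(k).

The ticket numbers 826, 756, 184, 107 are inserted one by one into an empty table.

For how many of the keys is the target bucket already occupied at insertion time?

Insert 826: h=1, bucket 1 empty → new chain.
Insert 756: h=8, bucket 8 empty → new chain.
Insert 184: h=8, bucket 8 nonempty → append to chain.
Insert 107: h=8, bucket 8 nonempty → append to chain.
Final buckets:
0: —
1: 826
2: —
3: —
4: —
5: —
6: —
7: —
8: 756 -> 184 -> 107
9: —
10: —

2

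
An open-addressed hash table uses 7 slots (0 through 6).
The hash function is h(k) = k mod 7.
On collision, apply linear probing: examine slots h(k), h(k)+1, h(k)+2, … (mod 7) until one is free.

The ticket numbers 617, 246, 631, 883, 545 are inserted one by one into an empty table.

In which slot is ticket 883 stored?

4

617 hashes to 1; slot 1 is free → place at 1.
246 hashes to 1; 1 taken → place at 2.
631 hashes to 1; 1,2 taken → place at 3.
883 hashes to 1; 1,2,3 taken → place at 4.
545 hashes to 6; slot 6 is free → place at 6.
Table: [—, 617, 246, 631, 883, —, 545]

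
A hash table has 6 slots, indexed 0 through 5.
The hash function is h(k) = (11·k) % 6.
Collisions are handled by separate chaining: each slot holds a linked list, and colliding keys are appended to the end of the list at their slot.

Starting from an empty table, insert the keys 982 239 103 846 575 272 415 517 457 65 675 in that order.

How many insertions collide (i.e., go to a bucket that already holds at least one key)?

Insert 982: h=2, bucket 2 empty → new chain.
Insert 239: h=1, bucket 1 empty → new chain.
Insert 103: h=5, bucket 5 empty → new chain.
Insert 846: h=0, bucket 0 empty → new chain.
Insert 575: h=1, bucket 1 nonempty → append to chain.
Insert 272: h=4, bucket 4 empty → new chain.
Insert 415: h=5, bucket 5 nonempty → append to chain.
Insert 517: h=5, bucket 5 nonempty → append to chain.
Insert 457: h=5, bucket 5 nonempty → append to chain.
Insert 65: h=1, bucket 1 nonempty → append to chain.
Insert 675: h=3, bucket 3 empty → new chain.
Final buckets:
0: 846
1: 239 -> 575 -> 65
2: 982
3: 675
4: 272
5: 103 -> 415 -> 517 -> 457

5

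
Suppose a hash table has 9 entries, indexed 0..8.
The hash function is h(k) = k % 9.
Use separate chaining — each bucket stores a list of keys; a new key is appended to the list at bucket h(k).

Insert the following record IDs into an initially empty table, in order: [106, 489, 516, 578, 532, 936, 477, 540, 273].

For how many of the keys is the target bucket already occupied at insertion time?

106 -> bucket 7
489 -> bucket 3
516 -> bucket 3 (collision)
578 -> bucket 2
532 -> bucket 1
936 -> bucket 0
477 -> bucket 0 (collision)
540 -> bucket 0 (collision)
273 -> bucket 3 (collision)
Final buckets:
0: 936 -> 477 -> 540
1: 532
2: 578
3: 489 -> 516 -> 273
4: _
5: _
6: _
7: 106
8: _

4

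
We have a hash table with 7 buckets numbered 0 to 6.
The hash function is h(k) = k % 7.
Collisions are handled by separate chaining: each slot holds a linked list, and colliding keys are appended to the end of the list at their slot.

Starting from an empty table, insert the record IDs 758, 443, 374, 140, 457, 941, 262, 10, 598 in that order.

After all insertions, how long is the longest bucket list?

Insert 758: h=2, bucket 2 empty → new chain.
Insert 443: h=2, bucket 2 nonempty → append to chain.
Insert 374: h=3, bucket 3 empty → new chain.
Insert 140: h=0, bucket 0 empty → new chain.
Insert 457: h=2, bucket 2 nonempty → append to chain.
Insert 941: h=3, bucket 3 nonempty → append to chain.
Insert 262: h=3, bucket 3 nonempty → append to chain.
Insert 10: h=3, bucket 3 nonempty → append to chain.
Insert 598: h=3, bucket 3 nonempty → append to chain.
Final buckets:
0: 140
1: -
2: 758 -> 443 -> 457
3: 374 -> 941 -> 262 -> 10 -> 598
4: -
5: -
6: -

5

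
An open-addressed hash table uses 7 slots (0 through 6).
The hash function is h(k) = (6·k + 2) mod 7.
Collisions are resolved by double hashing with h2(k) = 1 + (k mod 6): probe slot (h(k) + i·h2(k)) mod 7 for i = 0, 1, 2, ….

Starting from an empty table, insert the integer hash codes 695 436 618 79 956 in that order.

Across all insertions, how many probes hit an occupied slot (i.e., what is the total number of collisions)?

695 hashes to 0; slot 0 is free => place at 0.
436 hashes to 0, h2=5; 0 taken => place at 5.
618 hashes to 0, h2=1; 0 taken => place at 1.
79 hashes to 0, h2=2; 0 taken => place at 2.
956 hashes to 5, h2=3; 5,1 taken => place at 4.
Table: [695, 618, 79, _, 956, 436, _]

5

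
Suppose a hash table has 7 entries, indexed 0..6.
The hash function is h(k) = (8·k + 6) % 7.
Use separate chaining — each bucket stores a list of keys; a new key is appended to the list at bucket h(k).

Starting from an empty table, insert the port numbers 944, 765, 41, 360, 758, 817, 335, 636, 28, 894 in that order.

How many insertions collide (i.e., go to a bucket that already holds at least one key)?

5

Insert 944: h=5, bucket 5 empty → new chain.
Insert 765: h=1, bucket 1 empty → new chain.
Insert 41: h=5, bucket 5 nonempty → append to chain.
Insert 360: h=2, bucket 2 empty → new chain.
Insert 758: h=1, bucket 1 nonempty → append to chain.
Insert 817: h=4, bucket 4 empty → new chain.
Insert 335: h=5, bucket 5 nonempty → append to chain.
Insert 636: h=5, bucket 5 nonempty → append to chain.
Insert 28: h=6, bucket 6 empty → new chain.
Insert 894: h=4, bucket 4 nonempty → append to chain.
Final buckets:
0: _
1: 765 -> 758
2: 360
3: _
4: 817 -> 894
5: 944 -> 41 -> 335 -> 636
6: 28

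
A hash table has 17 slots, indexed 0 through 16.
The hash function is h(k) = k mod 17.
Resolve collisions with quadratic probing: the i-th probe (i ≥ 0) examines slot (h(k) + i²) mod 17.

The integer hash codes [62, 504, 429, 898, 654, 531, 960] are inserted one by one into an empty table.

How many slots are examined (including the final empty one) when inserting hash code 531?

2

62: h=11 -> slot 11
504: h=11, probe 11,12 -> slot 12
429: h=4 -> slot 4
898: h=14 -> slot 14
654: h=8 -> slot 8
531: h=4, probe 4,5 -> slot 5
960: h=8, probe 8,9 -> slot 9
Table: [-, -, -, -, 429, 531, -, -, 654, 960, -, 62, 504, -, 898, -, -]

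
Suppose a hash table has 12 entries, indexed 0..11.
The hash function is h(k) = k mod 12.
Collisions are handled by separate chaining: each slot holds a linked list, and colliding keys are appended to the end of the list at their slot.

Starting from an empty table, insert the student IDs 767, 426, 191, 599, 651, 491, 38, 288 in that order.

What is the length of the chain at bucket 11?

767 -> bucket 11
426 -> bucket 6
191 -> bucket 11 (collision)
599 -> bucket 11 (collision)
651 -> bucket 3
491 -> bucket 11 (collision)
38 -> bucket 2
288 -> bucket 0
Final buckets:
0: 288
1: -
2: 38
3: 651
4: -
5: -
6: 426
7: -
8: -
9: -
10: -
11: 767 -> 191 -> 599 -> 491

4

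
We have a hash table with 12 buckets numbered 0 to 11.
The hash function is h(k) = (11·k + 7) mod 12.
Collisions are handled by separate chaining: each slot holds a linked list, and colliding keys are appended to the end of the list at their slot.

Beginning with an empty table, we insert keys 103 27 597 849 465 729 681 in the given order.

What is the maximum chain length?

5

Insert 103: h=0, bucket 0 empty → new chain.
Insert 27: h=4, bucket 4 empty → new chain.
Insert 597: h=10, bucket 10 empty → new chain.
Insert 849: h=10, bucket 10 nonempty → append to chain.
Insert 465: h=10, bucket 10 nonempty → append to chain.
Insert 729: h=10, bucket 10 nonempty → append to chain.
Insert 681: h=10, bucket 10 nonempty → append to chain.
Final buckets:
0: 103
1: -
2: -
3: -
4: 27
5: -
6: -
7: -
8: -
9: -
10: 597 -> 849 -> 465 -> 729 -> 681
11: -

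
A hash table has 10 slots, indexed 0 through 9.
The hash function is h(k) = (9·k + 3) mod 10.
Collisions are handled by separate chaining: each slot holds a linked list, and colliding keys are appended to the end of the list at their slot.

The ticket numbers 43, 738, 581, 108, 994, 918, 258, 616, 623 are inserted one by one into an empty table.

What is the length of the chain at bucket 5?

4

Insert 43: h=0, bucket 0 empty → new chain.
Insert 738: h=5, bucket 5 empty → new chain.
Insert 581: h=2, bucket 2 empty → new chain.
Insert 108: h=5, bucket 5 nonempty → append to chain.
Insert 994: h=9, bucket 9 empty → new chain.
Insert 918: h=5, bucket 5 nonempty → append to chain.
Insert 258: h=5, bucket 5 nonempty → append to chain.
Insert 616: h=7, bucket 7 empty → new chain.
Insert 623: h=0, bucket 0 nonempty → append to chain.
Final buckets:
0: 43 -> 623
1: ∅
2: 581
3: ∅
4: ∅
5: 738 -> 108 -> 918 -> 258
6: ∅
7: 616
8: ∅
9: 994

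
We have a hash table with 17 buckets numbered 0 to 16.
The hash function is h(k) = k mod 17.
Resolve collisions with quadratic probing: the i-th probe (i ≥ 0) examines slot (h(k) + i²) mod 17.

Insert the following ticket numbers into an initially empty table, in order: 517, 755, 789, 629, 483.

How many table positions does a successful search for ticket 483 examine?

517: h=7 => slot 7
755: h=7, probe 7,8 => slot 8
789: h=7, probe 7,8,11 => slot 11
629: h=0 => slot 0
483: h=7, probe 7,8,11,16 => slot 16
Table: [629, -, -, -, -, -, -, 517, 755, -, -, 789, -, -, -, -, 483]
Lookup 483: h=7, probe 7,8,11,16 → found at 16.

4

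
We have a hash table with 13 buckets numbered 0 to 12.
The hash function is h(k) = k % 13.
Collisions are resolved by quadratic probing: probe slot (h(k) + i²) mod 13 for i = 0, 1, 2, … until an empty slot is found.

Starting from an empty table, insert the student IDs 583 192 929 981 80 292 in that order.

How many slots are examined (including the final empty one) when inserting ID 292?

5

583 hashes to 11; slot 11 is free → place at 11.
192 hashes to 10; slot 10 is free → place at 10.
929 hashes to 6; slot 6 is free → place at 6.
981 hashes to 6; 6 taken → place at 7.
80 hashes to 2; slot 2 is free → place at 2.
292 hashes to 6; 6,7,10,2 taken → place at 9.
Table: [-, -, 80, -, -, -, 929, 981, -, 292, 192, 583, -]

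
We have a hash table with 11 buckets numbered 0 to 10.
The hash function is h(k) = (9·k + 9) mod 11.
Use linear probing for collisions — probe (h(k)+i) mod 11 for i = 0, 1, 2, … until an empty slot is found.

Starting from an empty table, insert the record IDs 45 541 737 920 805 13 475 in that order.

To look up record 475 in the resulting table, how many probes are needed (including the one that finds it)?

7

Insert 45: h=7, slot 7 empty => index 7.
Insert 541: h=5, slot 5 empty => index 5.
Insert 737: h=9, slot 9 empty => index 9.
Insert 920: h=6, slot 6 empty => index 6.
Insert 805: h=5, slots 5,6,7 occupied => index 8.
Insert 13: h=5, slots 5,6,7,8,9 occupied => index 10.
Insert 475: h=5, slots 5,6,7,8,9,10 occupied => index 0.
Table: [475, -, -, -, -, 541, 920, 45, 805, 737, 13]
Lookup 475: h=5, probe 5,6,7,8,9,10,0 → found at 0.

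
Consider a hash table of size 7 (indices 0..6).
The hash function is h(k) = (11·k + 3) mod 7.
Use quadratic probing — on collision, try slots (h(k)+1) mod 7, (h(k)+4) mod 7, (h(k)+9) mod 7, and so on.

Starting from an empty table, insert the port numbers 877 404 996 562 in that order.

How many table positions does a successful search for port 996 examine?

877: h=4 => slot 4
404: h=2 => slot 2
996: h=4, probe 4,5 => slot 5
562: h=4, probe 4,5,1 => slot 1
Table: [∅, 562, 404, ∅, 877, 996, ∅]
Lookup 996: h=4, probe 4,5 → found at 5.

2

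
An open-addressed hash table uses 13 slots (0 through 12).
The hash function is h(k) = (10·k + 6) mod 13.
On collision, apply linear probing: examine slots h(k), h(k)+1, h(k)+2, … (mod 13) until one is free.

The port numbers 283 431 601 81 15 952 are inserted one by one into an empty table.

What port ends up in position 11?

283 hashes to 2; slot 2 is free -> place at 2.
431 hashes to 0; slot 0 is free -> place at 0.
601 hashes to 10; slot 10 is free -> place at 10.
81 hashes to 10; 10 taken -> place at 11.
15 hashes to 0; 0 taken -> place at 1.
952 hashes to 10; 10,11 taken -> place at 12.
Table: [431, 15, 283, —, —, —, —, —, —, —, 601, 81, 952]

81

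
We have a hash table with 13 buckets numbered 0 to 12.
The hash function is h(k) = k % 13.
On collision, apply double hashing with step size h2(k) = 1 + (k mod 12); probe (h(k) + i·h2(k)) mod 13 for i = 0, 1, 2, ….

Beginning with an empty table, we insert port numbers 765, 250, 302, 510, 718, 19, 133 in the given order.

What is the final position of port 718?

1

765: h=11 => slot 11
250: h=3 => slot 3
302: h=3, h2=3, probe 3,6 => slot 6
510: h=3, h2=7, probe 3,10 => slot 10
718: h=3, h2=11, probe 3,1 => slot 1
19: h=6, h2=8, probe 6,1,9 => slot 9
133: h=3, h2=2, probe 3,5 => slot 5
Table: [_, 718, _, 250, _, 133, 302, _, _, 19, 510, 765, _]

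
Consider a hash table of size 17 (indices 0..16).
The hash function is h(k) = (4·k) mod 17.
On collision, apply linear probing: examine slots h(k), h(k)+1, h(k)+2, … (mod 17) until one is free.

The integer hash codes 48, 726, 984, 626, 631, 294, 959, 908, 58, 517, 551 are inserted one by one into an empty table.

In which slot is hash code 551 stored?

16

Insert 48: h=5, slot 5 empty -> index 5.
Insert 726: h=14, slot 14 empty -> index 14.
Insert 984: h=9, slot 9 empty -> index 9.
Insert 626: h=5, slot 5 occupied -> index 6.
Insert 631: h=8, slot 8 empty -> index 8.
Insert 294: h=3, slot 3 empty -> index 3.
Insert 959: h=11, slot 11 empty -> index 11.
Insert 908: h=11, slot 11 occupied -> index 12.
Insert 58: h=11, slots 11,12 occupied -> index 13.
Insert 517: h=11, slots 11,12,13,14 occupied -> index 15.
Insert 551: h=11, slots 11,12,13,14,15 occupied -> index 16.
Table: [-, -, -, 294, -, 48, 626, -, 631, 984, -, 959, 908, 58, 726, 517, 551]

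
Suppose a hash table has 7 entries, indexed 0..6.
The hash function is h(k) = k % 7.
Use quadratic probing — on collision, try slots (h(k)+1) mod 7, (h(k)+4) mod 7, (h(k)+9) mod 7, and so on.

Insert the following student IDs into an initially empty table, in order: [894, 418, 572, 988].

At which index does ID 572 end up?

2

Insert 894: h=5, slot 5 empty => index 5.
Insert 418: h=5, slot 5 occupied => index 6.
Insert 572: h=5, slots 5,6 occupied => index 2.
Insert 988: h=1, slot 1 empty => index 1.
Table: [., 988, 572, ., ., 894, 418]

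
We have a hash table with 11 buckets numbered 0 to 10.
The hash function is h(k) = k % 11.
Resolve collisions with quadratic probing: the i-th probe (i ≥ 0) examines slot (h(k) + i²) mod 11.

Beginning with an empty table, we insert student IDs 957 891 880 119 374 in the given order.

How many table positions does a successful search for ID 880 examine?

957 hashes to 0; slot 0 is free -> place at 0.
891 hashes to 0; 0 taken -> place at 1.
880 hashes to 0; 0,1 taken -> place at 4.
119 hashes to 9; slot 9 is free -> place at 9.
374 hashes to 0; 0,1,4,9 taken -> place at 5.
Table: [957, 891, —, —, 880, 374, —, —, —, 119, —]
Lookup 880: h=0, probe 0,1,4 → found at 4.

3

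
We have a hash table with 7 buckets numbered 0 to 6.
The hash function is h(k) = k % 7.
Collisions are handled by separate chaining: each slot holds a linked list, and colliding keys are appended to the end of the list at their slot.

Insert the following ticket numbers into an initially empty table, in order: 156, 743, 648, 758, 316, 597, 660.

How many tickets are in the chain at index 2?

Insert 156: h=2, bucket 2 empty → new chain.
Insert 743: h=1, bucket 1 empty → new chain.
Insert 648: h=4, bucket 4 empty → new chain.
Insert 758: h=2, bucket 2 nonempty → append to chain.
Insert 316: h=1, bucket 1 nonempty → append to chain.
Insert 597: h=2, bucket 2 nonempty → append to chain.
Insert 660: h=2, bucket 2 nonempty → append to chain.
Final buckets:
0: .
1: 743 -> 316
2: 156 -> 758 -> 597 -> 660
3: .
4: 648
5: .
6: .

4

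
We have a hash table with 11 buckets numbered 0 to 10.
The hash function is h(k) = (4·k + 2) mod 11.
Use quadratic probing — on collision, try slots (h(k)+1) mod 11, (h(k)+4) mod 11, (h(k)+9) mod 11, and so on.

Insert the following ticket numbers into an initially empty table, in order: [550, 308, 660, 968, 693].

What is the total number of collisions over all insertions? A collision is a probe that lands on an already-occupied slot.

550 hashes to 2; slot 2 is free => place at 2.
308 hashes to 2; 2 taken => place at 3.
660 hashes to 2; 2,3 taken => place at 6.
968 hashes to 2; 2,3,6 taken => place at 0.
693 hashes to 2; 2,3,6,0 taken => place at 7.
Table: [968, _, 550, 308, _, _, 660, 693, _, _, _]

10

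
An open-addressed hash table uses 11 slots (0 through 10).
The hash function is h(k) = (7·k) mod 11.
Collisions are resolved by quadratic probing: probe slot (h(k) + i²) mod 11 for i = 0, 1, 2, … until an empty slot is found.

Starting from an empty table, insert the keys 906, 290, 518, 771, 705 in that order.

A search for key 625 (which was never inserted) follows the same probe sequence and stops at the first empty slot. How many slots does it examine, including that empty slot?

2

906 hashes to 6; slot 6 is free -> place at 6.
290 hashes to 6; 6 taken -> place at 7.
518 hashes to 7; 7 taken -> place at 8.
771 hashes to 7; 7,8 taken -> place at 0.
705 hashes to 7; 7,8,0 taken -> place at 5.
Table: [771, —, —, —, —, 705, 906, 290, 518, —, —]
Lookup 625: h=8, probe 8,9 → slot 9 empty, not found.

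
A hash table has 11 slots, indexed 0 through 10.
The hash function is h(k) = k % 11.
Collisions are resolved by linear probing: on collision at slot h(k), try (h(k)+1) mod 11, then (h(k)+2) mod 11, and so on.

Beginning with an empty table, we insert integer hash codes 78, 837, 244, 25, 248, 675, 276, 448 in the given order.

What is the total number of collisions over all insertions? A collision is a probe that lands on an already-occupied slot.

Insert 78: h=1, slot 1 empty -> index 1.
Insert 837: h=1, slot 1 occupied -> index 2.
Insert 244: h=2, slot 2 occupied -> index 3.
Insert 25: h=3, slot 3 occupied -> index 4.
Insert 248: h=6, slot 6 empty -> index 6.
Insert 675: h=4, slot 4 occupied -> index 5.
Insert 276: h=1, slots 1,2,3,4,5,6 occupied -> index 7.
Insert 448: h=8, slot 8 empty -> index 8.
Table: [—, 78, 837, 244, 25, 675, 248, 276, 448, —, —]

10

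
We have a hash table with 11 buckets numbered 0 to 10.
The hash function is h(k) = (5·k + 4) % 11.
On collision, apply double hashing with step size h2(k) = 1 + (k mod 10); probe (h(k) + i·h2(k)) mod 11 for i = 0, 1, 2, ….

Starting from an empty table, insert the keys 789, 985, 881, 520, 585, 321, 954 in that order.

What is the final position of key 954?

10

Insert 789: h=0, slot 0 empty => index 0.
Insert 985: h=1, slot 1 empty => index 1.
Insert 881: h=9, slot 9 empty => index 9.
Insert 520: h=8, slot 8 empty => index 8.
Insert 585: h=3, slot 3 empty => index 3.
Insert 321: h=3, h2=2, slot 3 occupied => index 5.
Insert 954: h=0, h2=5, slots 0,5 occupied => index 10.
Table: [789, 985, —, 585, —, 321, —, —, 520, 881, 954]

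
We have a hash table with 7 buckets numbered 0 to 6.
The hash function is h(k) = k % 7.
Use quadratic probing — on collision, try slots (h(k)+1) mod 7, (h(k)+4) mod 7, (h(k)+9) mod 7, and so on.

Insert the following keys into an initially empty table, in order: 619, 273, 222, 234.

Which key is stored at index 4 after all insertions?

Insert 619: h=3, slot 3 empty → index 3.
Insert 273: h=0, slot 0 empty → index 0.
Insert 222: h=5, slot 5 empty → index 5.
Insert 234: h=3, slot 3 occupied → index 4.
Table: [273, _, _, 619, 234, 222, _]

234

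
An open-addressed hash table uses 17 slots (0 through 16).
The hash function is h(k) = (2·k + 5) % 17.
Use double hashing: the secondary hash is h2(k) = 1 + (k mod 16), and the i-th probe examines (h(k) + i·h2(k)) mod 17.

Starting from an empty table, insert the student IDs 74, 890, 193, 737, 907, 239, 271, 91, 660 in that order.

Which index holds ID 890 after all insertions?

11

Insert 74: h=0, slot 0 empty => index 0.
Insert 890: h=0, h2=11, slot 0 occupied => index 11.
Insert 193: h=0, h2=2, slot 0 occupied => index 2.
Insert 737: h=0, h2=2, slots 0,2 occupied => index 4.
Insert 907: h=0, h2=12, slot 0 occupied => index 12.
Insert 239: h=7, slot 7 empty => index 7.
Insert 271: h=3, slot 3 empty => index 3.
Insert 91: h=0, h2=12, slots 0,12,7,2 occupied => index 14.
Insert 660: h=16, slot 16 empty => index 16.
Table: [74, ∅, 193, 271, 737, ∅, ∅, 239, ∅, ∅, ∅, 890, 907, ∅, 91, ∅, 660]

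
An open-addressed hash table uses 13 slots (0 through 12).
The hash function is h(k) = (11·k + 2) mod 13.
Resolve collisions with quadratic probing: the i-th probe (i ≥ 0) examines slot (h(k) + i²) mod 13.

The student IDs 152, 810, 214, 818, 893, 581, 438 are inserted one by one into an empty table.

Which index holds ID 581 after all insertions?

1

152 hashes to 10; slot 10 is free → place at 10.
810 hashes to 7; slot 7 is free → place at 7.
214 hashes to 3; slot 3 is free → place at 3.
818 hashes to 4; slot 4 is free → place at 4.
893 hashes to 10; 10 taken → place at 11.
581 hashes to 10; 10,11 taken → place at 1.
438 hashes to 10; 10,11,1 taken → place at 6.
Table: [∅, 581, ∅, 214, 818, ∅, 438, 810, ∅, ∅, 152, 893, ∅]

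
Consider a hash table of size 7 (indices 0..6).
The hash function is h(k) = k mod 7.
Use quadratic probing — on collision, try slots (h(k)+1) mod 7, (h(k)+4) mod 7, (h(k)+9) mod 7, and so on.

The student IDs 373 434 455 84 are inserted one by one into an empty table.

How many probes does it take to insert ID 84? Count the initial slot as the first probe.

3

373: h=2 => slot 2
434: h=0 => slot 0
455: h=0, probe 0,1 => slot 1
84: h=0, probe 0,1,4 => slot 4
Table: [434, 455, 373, ., 84, ., .]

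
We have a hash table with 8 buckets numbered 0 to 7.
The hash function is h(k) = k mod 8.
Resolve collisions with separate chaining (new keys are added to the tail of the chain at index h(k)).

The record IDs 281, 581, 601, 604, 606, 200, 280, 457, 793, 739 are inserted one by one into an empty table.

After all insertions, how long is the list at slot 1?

281 → bucket 1
581 → bucket 5
601 → bucket 1 (collision)
604 → bucket 4
606 → bucket 6
200 → bucket 0
280 → bucket 0 (collision)
457 → bucket 1 (collision)
793 → bucket 1 (collision)
739 → bucket 3
Final buckets:
0: 200 -> 280
1: 281 -> 601 -> 457 -> 793
2: .
3: 739
4: 604
5: 581
6: 606
7: .

4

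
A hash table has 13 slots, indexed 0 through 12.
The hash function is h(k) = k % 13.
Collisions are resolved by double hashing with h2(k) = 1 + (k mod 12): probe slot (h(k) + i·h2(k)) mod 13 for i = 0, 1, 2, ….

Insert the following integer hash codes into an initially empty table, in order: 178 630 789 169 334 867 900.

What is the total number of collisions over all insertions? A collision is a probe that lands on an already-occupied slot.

7

178: h=9 → slot 9
630: h=6 → slot 6
789: h=9, h2=10, probe 9,6,3 → slot 3
169: h=0 → slot 0
334: h=9, h2=11, probe 9,7 → slot 7
867: h=9, h2=4, probe 9,0,4 → slot 4
900: h=3, h2=1, probe 3,4,5 → slot 5
Table: [169, ., ., 789, 867, 900, 630, 334, ., 178, ., ., .]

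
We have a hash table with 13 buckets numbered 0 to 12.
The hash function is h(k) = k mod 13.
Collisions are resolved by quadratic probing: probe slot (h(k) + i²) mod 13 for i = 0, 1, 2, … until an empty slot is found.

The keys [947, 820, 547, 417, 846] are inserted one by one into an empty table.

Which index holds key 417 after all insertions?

947: h=11 → slot 11
820: h=1 → slot 1
547: h=1, probe 1,2 → slot 2
417: h=1, probe 1,2,5 → slot 5
846: h=1, probe 1,2,5,10 → slot 10
Table: [_, 820, 547, _, _, 417, _, _, _, _, 846, 947, _]

5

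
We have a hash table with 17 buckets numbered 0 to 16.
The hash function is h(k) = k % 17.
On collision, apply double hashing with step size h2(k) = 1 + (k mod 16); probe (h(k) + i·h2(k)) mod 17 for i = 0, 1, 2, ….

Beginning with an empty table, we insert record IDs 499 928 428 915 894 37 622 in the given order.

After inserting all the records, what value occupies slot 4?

622

499: h=6 => slot 6
928: h=10 => slot 10
428: h=3 => slot 3
915: h=14 => slot 14
894: h=10, h2=15, probe 10,8 => slot 8
37: h=3, h2=6, probe 3,9 => slot 9
622: h=10, h2=15, probe 10,8,6,4 => slot 4
Table: [∅, ∅, ∅, 428, 622, ∅, 499, ∅, 894, 37, 928, ∅, ∅, ∅, 915, ∅, ∅]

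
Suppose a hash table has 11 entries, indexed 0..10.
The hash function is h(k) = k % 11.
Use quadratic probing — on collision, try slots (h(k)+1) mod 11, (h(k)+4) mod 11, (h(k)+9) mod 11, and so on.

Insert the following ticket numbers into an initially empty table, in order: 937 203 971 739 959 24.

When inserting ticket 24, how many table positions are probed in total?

5

937 hashes to 2; slot 2 is free => place at 2.
203 hashes to 5; slot 5 is free => place at 5.
971 hashes to 3; slot 3 is free => place at 3.
739 hashes to 2; 2,3 taken => place at 6.
959 hashes to 2; 2,3,6 taken => place at 0.
24 hashes to 2; 2,3,6,0 taken => place at 7.
Table: [959, _, 937, 971, _, 203, 739, 24, _, _, _]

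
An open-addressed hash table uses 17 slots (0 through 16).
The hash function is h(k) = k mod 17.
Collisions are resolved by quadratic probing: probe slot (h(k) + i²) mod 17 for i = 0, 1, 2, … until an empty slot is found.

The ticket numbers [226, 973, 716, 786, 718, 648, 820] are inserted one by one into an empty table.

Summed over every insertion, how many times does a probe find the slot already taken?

11

226 hashes to 5; slot 5 is free => place at 5.
973 hashes to 4; slot 4 is free => place at 4.
716 hashes to 2; slot 2 is free => place at 2.
786 hashes to 4; 4,5 taken => place at 8.
718 hashes to 4; 4,5,8 taken => place at 13.
648 hashes to 2; 2 taken => place at 3.
820 hashes to 4; 4,5,8,13,3 taken => place at 12.
Table: [∅, ∅, 716, 648, 973, 226, ∅, ∅, 786, ∅, ∅, ∅, 820, 718, ∅, ∅, ∅]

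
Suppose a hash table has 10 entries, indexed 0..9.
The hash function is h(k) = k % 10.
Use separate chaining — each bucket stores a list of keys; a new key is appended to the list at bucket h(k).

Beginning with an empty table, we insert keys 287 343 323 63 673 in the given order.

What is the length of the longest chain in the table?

4

Insert 287: h=7, bucket 7 empty -> new chain.
Insert 343: h=3, bucket 3 empty -> new chain.
Insert 323: h=3, bucket 3 nonempty -> append to chain.
Insert 63: h=3, bucket 3 nonempty -> append to chain.
Insert 673: h=3, bucket 3 nonempty -> append to chain.
Final buckets:
0: _
1: _
2: _
3: 343 -> 323 -> 63 -> 673
4: _
5: _
6: _
7: 287
8: _
9: _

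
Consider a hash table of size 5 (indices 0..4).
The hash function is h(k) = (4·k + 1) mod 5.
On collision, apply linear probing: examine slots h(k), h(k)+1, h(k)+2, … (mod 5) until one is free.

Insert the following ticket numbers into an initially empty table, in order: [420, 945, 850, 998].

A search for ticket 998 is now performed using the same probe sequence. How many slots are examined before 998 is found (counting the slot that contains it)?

2

420 hashes to 1; slot 1 is free -> place at 1.
945 hashes to 1; 1 taken -> place at 2.
850 hashes to 1; 1,2 taken -> place at 3.
998 hashes to 3; 3 taken -> place at 4.
Table: [-, 420, 945, 850, 998]
Lookup 998: h=3, probe 3,4 → found at 4.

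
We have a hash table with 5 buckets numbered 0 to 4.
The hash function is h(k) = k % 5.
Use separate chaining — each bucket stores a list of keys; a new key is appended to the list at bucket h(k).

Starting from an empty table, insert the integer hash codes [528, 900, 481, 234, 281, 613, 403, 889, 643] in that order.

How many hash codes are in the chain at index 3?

528 -> bucket 3
900 -> bucket 0
481 -> bucket 1
234 -> bucket 4
281 -> bucket 1 (collision)
613 -> bucket 3 (collision)
403 -> bucket 3 (collision)
889 -> bucket 4 (collision)
643 -> bucket 3 (collision)
Final buckets:
0: 900
1: 481 -> 281
2: .
3: 528 -> 613 -> 403 -> 643
4: 234 -> 889

4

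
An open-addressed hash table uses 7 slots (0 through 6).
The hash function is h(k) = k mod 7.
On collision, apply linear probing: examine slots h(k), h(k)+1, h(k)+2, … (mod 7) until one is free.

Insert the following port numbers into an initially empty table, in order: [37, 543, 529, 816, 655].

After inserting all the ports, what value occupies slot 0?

37 hashes to 2; slot 2 is free -> place at 2.
543 hashes to 4; slot 4 is free -> place at 4.
529 hashes to 4; 4 taken -> place at 5.
816 hashes to 4; 4,5 taken -> place at 6.
655 hashes to 4; 4,5,6 taken -> place at 0.
Table: [655, —, 37, —, 543, 529, 816]

655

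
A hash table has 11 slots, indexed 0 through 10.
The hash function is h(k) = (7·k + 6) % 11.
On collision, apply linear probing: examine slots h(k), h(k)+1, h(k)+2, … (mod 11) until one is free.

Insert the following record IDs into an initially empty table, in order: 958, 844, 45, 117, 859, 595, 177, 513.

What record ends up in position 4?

Insert 958: h=2, slot 2 empty => index 2.
Insert 844: h=7, slot 7 empty => index 7.
Insert 45: h=2, slot 2 occupied => index 3.
Insert 117: h=0, slot 0 empty => index 0.
Insert 859: h=2, slots 2,3 occupied => index 4.
Insert 595: h=2, slots 2,3,4 occupied => index 5.
Insert 177: h=2, slots 2,3,4,5 occupied => index 6.
Insert 513: h=0, slot 0 occupied => index 1.
Table: [117, 513, 958, 45, 859, 595, 177, 844, -, -, -]

859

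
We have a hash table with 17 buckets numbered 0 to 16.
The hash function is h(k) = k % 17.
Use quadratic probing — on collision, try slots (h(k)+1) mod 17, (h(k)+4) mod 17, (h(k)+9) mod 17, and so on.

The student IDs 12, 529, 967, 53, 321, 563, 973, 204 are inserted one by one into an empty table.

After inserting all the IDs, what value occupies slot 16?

12 hashes to 12; slot 12 is free -> place at 12.
529 hashes to 2; slot 2 is free -> place at 2.
967 hashes to 15; slot 15 is free -> place at 15.
53 hashes to 2; 2 taken -> place at 3.
321 hashes to 15; 15 taken -> place at 16.
563 hashes to 2; 2,3 taken -> place at 6.
973 hashes to 4; slot 4 is free -> place at 4.
204 hashes to 0; slot 0 is free -> place at 0.
Table: [204, -, 529, 53, 973, -, 563, -, -, -, -, -, 12, -, -, 967, 321]

321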